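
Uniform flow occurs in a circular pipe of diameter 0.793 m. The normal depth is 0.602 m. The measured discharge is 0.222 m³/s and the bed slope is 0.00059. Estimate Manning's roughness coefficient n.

n = 0.017

For a circular section of diameter D = 0.793 m at depth y = 0.602 m, the central angle is θ = 2 arccos(1 − 2y/D) = 4.231 rad. Then A = (D²/8)(θ − sin θ) = 0.4023 m² and P = Dθ/2 = 1.678 m.
Hydraulic radius R = A/P = 0.4023/1.678 = 0.2398 m.
Rearranging Manning's equation: n = (1/Q) A R^(2/3) S^(1/2) = (1/0.222) × 0.4023 × 0.2398^(2/3) × √0.00059 = 0.017.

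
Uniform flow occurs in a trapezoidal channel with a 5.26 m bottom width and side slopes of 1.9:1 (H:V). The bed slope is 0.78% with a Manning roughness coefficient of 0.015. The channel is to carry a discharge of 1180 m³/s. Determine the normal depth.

y_n = 5.78 m

Manning's equation rearranged: A R^(2/3) = nQ / (1·√S) = 0.015 × 1180 / (√0.0078) = 200.4.
At y = 7.14 m: A R^(2/3) = 324 — high.
At y = 5.78 m: A R^(2/3) = 200.5 — close enough.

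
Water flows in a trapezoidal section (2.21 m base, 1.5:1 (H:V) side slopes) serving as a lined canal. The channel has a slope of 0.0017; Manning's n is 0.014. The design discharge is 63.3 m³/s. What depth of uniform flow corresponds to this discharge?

Manning's equation rearranged: A R^(2/3) = nQ / (1·√S) = 0.014 × 63.3 / (√0.0017) = 21.49.
At y = 2.93 m: A R^(2/3) = 25.53 — high.
At y = 2.2 m: A R^(2/3) = 13.65 — low.
At y = 2.71 m: A R^(2/3) = 21.48 — ≈ 21.49.

y_n = 2.71 m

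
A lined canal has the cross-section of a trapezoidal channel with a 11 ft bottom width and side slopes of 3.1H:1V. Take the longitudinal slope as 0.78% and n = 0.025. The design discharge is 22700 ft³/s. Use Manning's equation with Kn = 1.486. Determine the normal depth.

Manning's equation rearranged: A R^(2/3) = nQ / (1.486·√S) = 0.025 × 22700 / (1.486 × √0.0078) = 4324.
Trying y = 12.4 ft: A R^(2/3) = 2174 — short.
Trying y = 16.5 ft: A R^(2/3) = 4323 — matches.

y_n = 16.5 ft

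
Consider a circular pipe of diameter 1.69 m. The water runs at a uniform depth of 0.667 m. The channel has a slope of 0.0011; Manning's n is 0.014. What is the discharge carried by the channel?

For a circular section of diameter D = 1.69 m at depth y = 0.667 m, the central angle is θ = 2 arccos(1 − 2y/D) = 2.717 rad. Then A = (D²/8)(θ − sin θ) = 0.823 m² and P = Dθ/2 = 2.296 m.
Hydraulic radius R = A/P = 0.823/2.296 = 0.3585 m.
Manning's equation: Q = (1/n) A R^(2/3) S^(1/2) = (1/0.014) × 0.823 × 0.3585^(2/3) × 0.0011^(1/2) = 0.984 m³/s.

Q = 0.984 m³/s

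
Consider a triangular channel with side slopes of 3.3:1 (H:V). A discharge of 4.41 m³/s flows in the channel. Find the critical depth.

At critical depth, Q² T / (g A³) = 1, i.e. A³/T = Q²/g = 4.41²/9.81 = 1.982.
At y = 0.631 m: A³/T = 0.5447 — short.
At y = 0.93 m: A³/T = 3.788 — over.
At y = 0.817 m: A³/T = 1.982 — ≈ 1.982.

y_c = 0.817 m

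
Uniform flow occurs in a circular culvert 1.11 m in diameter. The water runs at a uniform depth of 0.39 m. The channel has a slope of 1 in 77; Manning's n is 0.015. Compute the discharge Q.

For a circular section of diameter D = 1.11 m at depth y = 0.39 m, the central angle is θ = 2 arccos(1 − 2y/D) = 2.538 rad. Then A = (D²/8)(θ − sin θ) = 0.3034 m² and P = Dθ/2 = 1.409 m.
Hydraulic radius R = A/P = 0.3034/1.409 = 0.2154 m.
Manning's equation: Q = (1/n) A R^(2/3) S^(1/2) = (1/0.015) × 0.3034 × 0.2154^(2/3) × 0.01299^(1/2) = 0.828 m³/s.

Q = 0.828 m³/s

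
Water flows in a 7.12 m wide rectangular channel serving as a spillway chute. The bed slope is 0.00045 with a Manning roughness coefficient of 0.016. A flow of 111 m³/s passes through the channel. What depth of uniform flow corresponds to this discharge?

Manning's equation rearranged: A R^(2/3) = nQ / (1·√S) = 0.016 × 111 / (√0.00045) = 83.72.
At y = 4.73 m: A R^(2/3) = 54.01 — short.
At y = 8.31 m: A R^(2/3) = 108.8 — over.
At y = 6.7 m: A R^(2/3) = 83.72 — ≈ 83.72.

y_n = 6.7 m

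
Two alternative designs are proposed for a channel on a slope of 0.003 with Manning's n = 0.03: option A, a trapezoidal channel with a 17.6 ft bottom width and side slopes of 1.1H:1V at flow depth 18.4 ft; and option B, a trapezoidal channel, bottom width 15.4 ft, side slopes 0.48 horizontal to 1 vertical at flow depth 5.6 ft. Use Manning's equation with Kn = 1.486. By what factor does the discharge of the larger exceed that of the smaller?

Channel A: With bottom width b = 17.6 ft and side slope z = 1.1: A = (b + zy)y = (17.6 + 1.1×18.4)×18.4 = 696.3 ft²; P = b + 2y√(1+z²) = 17.6 + 2×18.4×1.487 = 72.31 ft. Hydraulic radius R = A/P = 696.3/72.31 = 9.629 ft. Q_A = (1.486/0.03)·696.3·9.629^(2/3)·√0.003 = 8550 ft³/s.
Channel B: With bottom width b = 15.4 ft and side slope z = 0.48: A = (b + zy)y = (15.4 + 0.48×5.6)×5.6 = 101.3 ft²; P = b + 2y√(1+z²) = 15.4 + 2×5.6×1.109 = 27.82 ft. Hydraulic radius R = A/P = 101.3/27.82 = 3.641 ft. Q_B = (1.486/0.03)·101.3·3.641^(2/3)·√0.003 = 650.4 ft³/s.
The larger discharge is 8550 ft³/s and the smaller is 650.4 ft³/s; the ratio is 13.1.

13.1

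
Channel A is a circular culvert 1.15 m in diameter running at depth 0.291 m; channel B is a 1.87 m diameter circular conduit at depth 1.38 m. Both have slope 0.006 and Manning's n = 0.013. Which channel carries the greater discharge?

channel B

Channel A: For a circular section of diameter D = 1.15 m at depth y = 0.291 m, the central angle is θ = 2 arccos(1 − 2y/D) = 2.108 rad. Then A = (D²/8)(θ − sin θ) = 0.2066 m² and P = Dθ/2 = 1.212 m. Hydraulic radius R = A/P = 0.2066/1.212 = 0.1704 m. Q_A = (1/0.013)·0.2066·0.1704^(2/3)·√0.006 = 0.3783 m³/s.
Channel B: For a circular section of diameter D = 1.87 m at depth y = 1.38 m, the central angle is θ = 2 arccos(1 − 2y/D) = 4.134 rad. Then A = (D²/8)(θ − sin θ) = 2.173 m² and P = Dθ/2 = 3.865 m. Hydraulic radius R = A/P = 2.173/3.865 = 0.5622 m. Q_B = (1/0.013)·2.173·0.5622^(2/3)·√0.006 = 8.819 m³/s.
Q_A = 0.3783 m³/s vs Q_B = 8.819 m³/s, so channel B carries more.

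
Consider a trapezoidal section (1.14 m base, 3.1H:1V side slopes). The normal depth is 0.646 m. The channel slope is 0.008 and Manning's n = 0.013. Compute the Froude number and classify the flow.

supercritical

With bottom width b = 1.14 m and side slope z = 3.1: A = (b + zy)y = (1.14 + 3.1×0.646)×0.646 = 2.03 m²; P = b + 2y√(1+z²) = 1.14 + 2×0.646×3.257 = 5.348 m.
Hydraulic radius R = A/P = 2.03/5.348 = 0.3796 m.
V = (1/n) R^(2/3) √S = (1/0.013) × 0.3796^(2/3) × √0.008 = 3.607 m/s. Hydraulic depth D_h = A/T = 2.03/5.145 = 0.3946 m.
Froude number Fr = V/√(g·D_h) = 3.607/√(9.81×0.3946) = 1.83, which is greater than 1, so the flow is supercritical.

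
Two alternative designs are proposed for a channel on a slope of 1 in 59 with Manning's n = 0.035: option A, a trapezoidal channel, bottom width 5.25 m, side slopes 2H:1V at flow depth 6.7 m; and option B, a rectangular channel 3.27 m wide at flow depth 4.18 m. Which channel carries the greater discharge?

channel A

Channel A: With bottom width b = 5.25 m and side slope z = 2: A = (b + zy)y = (5.25 + 2×6.7)×6.7 = 125 m²; P = b + 2y√(1+z²) = 5.25 + 2×6.7×2.236 = 35.21 m. Hydraulic radius R = A/P = 125/35.21 = 3.549 m. Q_A = (1/0.035)·125·3.549^(2/3)·√0.01695 = 1081 m³/s.
Channel B: Flow area A = b·y = 3.27 × 4.18 = 13.67 m². Wetted perimeter P = b + 2y = 3.27 + 2×4.18 = 11.63 m. Hydraulic radius R = A/P = 13.67/11.63 = 1.175 m. Q_B = (1/0.035)·13.67·1.175^(2/3)·√0.01695 = 56.62 m³/s.
Q_A = 1081 m³/s vs Q_B = 56.62 m³/s, so channel A carries more.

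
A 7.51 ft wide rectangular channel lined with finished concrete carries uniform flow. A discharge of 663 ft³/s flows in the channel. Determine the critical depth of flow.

For a rectangular channel, critical depth y_c = (q²/g)^(1/3) where q = Q/b = 663/7.51 = 88.28 ft²/s.
So y_c = (88.28²/32.2)^(1/3) = 6.23 ft.

y_c = 6.23 ft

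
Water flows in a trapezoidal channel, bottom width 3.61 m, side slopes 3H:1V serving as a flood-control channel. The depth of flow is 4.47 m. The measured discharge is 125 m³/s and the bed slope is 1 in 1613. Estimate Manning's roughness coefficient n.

n = 0.0271

With bottom width b = 3.61 m and side slope z = 3: A = (b + zy)y = (3.61 + 3×4.47)×4.47 = 76.08 m²; P = b + 2y√(1+z²) = 3.61 + 2×4.47×3.162 = 31.88 m.
Hydraulic radius R = A/P = 76.08/31.88 = 2.386 m.
Rearranging Manning's equation: n = (1/Q) A R^(2/3) S^(1/2) = (1/125) × 76.08 × 2.386^(2/3) × √0.00062 = 0.0271.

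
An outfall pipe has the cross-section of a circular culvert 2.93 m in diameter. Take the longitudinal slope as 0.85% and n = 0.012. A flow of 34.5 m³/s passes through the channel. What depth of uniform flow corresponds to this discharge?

Manning's equation rearranged: A R^(2/3) = nQ / (1·√S) = 0.012 × 34.5 / (√0.0085) = 4.49.
At y = 1.67 m: A R^(2/3) = 3.398 — low.
At y = 2.36 m: A R^(2/3) = 5.391 — high.
At y = 2.02 m: A R^(2/3) = 4.496 — matches.

y_n = 2.02 m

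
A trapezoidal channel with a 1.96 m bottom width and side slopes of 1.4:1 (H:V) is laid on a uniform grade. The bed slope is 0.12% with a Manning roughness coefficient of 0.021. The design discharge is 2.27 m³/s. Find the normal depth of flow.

y_n = 0.738 m

Manning's equation rearranged: A R^(2/3) = nQ / (1·√S) = 0.021 × 2.27 / (√0.0012) = 1.376.
Trying y = 0.905 m: A R^(2/3) = 2.021 — over.
Trying y = 0.738 m: A R^(2/3) = 1.375 — ≈ 1.376.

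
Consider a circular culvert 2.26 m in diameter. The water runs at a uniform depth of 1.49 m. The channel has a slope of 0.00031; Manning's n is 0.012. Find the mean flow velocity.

For a circular section of diameter D = 2.26 m at depth y = 1.49 m, the central angle is θ = 2 arccos(1 − 2y/D) = 3.79 rad. Then A = (D²/8)(θ − sin θ) = 2.805 m² and P = Dθ/2 = 4.283 m.
Hydraulic radius R = A/P = 2.805/4.283 = 0.655 m.
From Manning's equation, V = (1/n) R^(2/3) S^(1/2) = (1/0.012) × 0.655^(2/3) × 0.00031^(1/2) = 1.11 m/s.

V = 1.11 m/s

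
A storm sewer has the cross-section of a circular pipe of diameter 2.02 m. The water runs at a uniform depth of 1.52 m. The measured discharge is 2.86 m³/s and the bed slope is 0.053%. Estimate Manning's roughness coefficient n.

For a circular section of diameter D = 2.02 m at depth y = 1.52 m, the central angle is θ = 2 arccos(1 − 2y/D) = 4.2 rad. Then A = (D²/8)(θ − sin θ) = 2.587 m² and P = Dθ/2 = 4.242 m.
Hydraulic radius R = A/P = 2.587/4.242 = 0.6098 m.
Rearranging Manning's equation: n = (1/Q) A R^(2/3) S^(1/2) = (1/2.86) × 2.587 × 0.6098^(2/3) × √0.00053 = 0.015.

n = 0.015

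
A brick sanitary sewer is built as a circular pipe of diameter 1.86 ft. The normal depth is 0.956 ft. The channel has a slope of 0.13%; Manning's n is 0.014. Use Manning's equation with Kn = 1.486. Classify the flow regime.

For a circular section of diameter D = 1.86 ft at depth y = 0.956 ft, the central angle is θ = 2 arccos(1 − 2y/D) = 3.198 rad. Then A = (D²/8)(θ − sin θ) = 1.407 ft² and P = Dθ/2 = 2.974 ft.
Hydraulic radius R = A/P = 1.407/2.974 = 0.4731 ft.
V = (1.486/n) R^(2/3) √S = (1.486/0.014) × 0.4731^(2/3) × √0.0013 = 2.324 ft/s. Hydraulic depth D_h = A/T = 1.407/1.859 = 0.7567 ft.
Froude number Fr = V/√(g·D_h) = 2.324/√(32.2×0.7567) = 0.471, which is less than 1, so the flow is subcritical.

subcritical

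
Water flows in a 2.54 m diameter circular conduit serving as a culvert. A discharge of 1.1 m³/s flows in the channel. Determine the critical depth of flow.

y_c = 0.458 m

At critical depth, Q² T / (g A³) = 1, i.e. A³/T = Q²/g = 1.1²/9.81 = 0.1233.
At y = 0.361 m: A³/T = 0.04826 — short.
At y = 0.516 m: A³/T = 0.1965 — over.
At y = 0.458 m: A³/T = 0.1231 — close enough.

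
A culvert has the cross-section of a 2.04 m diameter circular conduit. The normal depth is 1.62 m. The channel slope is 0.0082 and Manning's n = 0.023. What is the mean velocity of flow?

For a circular section of diameter D = 2.04 m at depth y = 1.62 m, the central angle is θ = 2 arccos(1 − 2y/D) = 4.399 rad. Then A = (D²/8)(θ − sin θ) = 2.783 m² and P = Dθ/2 = 4.487 m.
Hydraulic radius R = A/P = 2.783/4.487 = 0.6203 m.
From Manning's equation, V = (1/n) R^(2/3) S^(1/2) = (1/0.023) × 0.6203^(2/3) × 0.0082^(1/2) = 2.86 m/s.

V = 2.86 m/s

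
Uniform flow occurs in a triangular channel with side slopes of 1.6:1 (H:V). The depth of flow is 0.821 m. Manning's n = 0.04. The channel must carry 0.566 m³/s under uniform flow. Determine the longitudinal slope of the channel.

For a triangular section with side slope z = 1.6: A = zy² = 1.6×0.821² = 1.078 m²; P = 2y√(1+z²) = 2×0.821×1.887 = 3.098 m.
Hydraulic radius R = A/P = 1.078/3.098 = 0.3481 m.
From Manning's equation, S = [nQ / (1 A R^(2/3))]² = [0.04 × 0.566 / (1 × 1.078 × 0.3481^(2/3))]² = 0.0018.

S = 0.0018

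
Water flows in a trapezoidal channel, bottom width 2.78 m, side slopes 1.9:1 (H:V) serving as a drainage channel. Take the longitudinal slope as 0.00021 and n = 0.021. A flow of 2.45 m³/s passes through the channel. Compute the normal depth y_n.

Manning's equation rearranged: A R^(2/3) = nQ / (1·√S) = 0.021 × 2.45 / (√0.00021) = 3.55.
Try y = 0.85 m: A R^(2/3) = 2.601 — short.
Try y = 1.11 m: A R^(2/3) = 4.356 — over.
Try y = 1 m: A R^(2/3) = 3.553 — ≈ 3.55.

y_n = 1 m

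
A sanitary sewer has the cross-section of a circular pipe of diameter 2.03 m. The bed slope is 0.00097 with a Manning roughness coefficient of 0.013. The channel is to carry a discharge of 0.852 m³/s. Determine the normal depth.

y_n = 0.571 m

Manning's equation rearranged: A R^(2/3) = nQ / (1·√S) = 0.013 × 0.852 / (√0.00097) = 0.3556.
Try y = 0.681 m: A R^(2/3) = 0.4997 — over.
Try y = 0.447 m: A R^(2/3) = 0.2189 — short.
Try y = 0.571 m: A R^(2/3) = 0.3558 — close enough.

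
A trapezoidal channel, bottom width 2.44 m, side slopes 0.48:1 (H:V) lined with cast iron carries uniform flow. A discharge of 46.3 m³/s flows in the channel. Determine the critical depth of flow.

At critical depth, Q² T / (g A³) = 1, i.e. A³/T = Q²/g = 46.3²/9.81 = 218.5.
Trying y = 2.44 m: A³/T = 143 — short.
Trying y = 3.26 m: A³/T = 399.6 — over.
Trying y = 2.75 m: A³/T = 217.6 — ≈ 218.5.

y_c = 2.75 m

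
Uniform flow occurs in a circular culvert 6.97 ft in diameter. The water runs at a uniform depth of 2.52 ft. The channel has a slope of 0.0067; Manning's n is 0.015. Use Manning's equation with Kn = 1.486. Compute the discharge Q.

For a circular section of diameter D = 6.97 ft at depth y = 2.52 ft, the central angle is θ = 2 arccos(1 − 2y/D) = 2.58 rad. Then A = (D²/8)(θ − sin θ) = 12.44 ft² and P = Dθ/2 = 8.993 ft.
Hydraulic radius R = A/P = 12.44/8.993 = 1.383 ft.
Manning's equation: Q = (1.486/n) A R^(2/3) S^(1/2) = (1.486/0.015) × 12.44 × 1.383^(2/3) × 0.0067^(1/2) = 125 ft³/s.

Q = 125 ft³/s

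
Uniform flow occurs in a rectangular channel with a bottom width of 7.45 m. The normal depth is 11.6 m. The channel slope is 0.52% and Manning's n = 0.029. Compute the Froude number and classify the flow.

Flow area A = b·y = 7.45 × 11.6 = 86.42 m². Wetted perimeter P = b + 2y = 7.45 + 2×11.6 = 30.65 m.
Hydraulic radius R = A/P = 86.42/30.65 = 2.82 m.
V = (1/n) R^(2/3) √S = (1/0.029) × 2.82^(2/3) × √0.0052 = 4.963 m/s. Hydraulic depth D_h = A/T = 86.42/7.45 = 11.6 m.
Froude number Fr = V/√(g·D_h) = 4.963/√(9.81×11.6) = 0.465, which is less than 1, so the flow is subcritical.

subcritical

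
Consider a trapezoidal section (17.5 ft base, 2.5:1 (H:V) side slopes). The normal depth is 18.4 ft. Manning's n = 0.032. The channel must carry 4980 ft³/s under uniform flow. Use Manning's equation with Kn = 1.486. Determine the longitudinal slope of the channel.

With bottom width b = 17.5 ft and side slope z = 2.5: A = (b + zy)y = (17.5 + 2.5×18.4)×18.4 = 1168 ft²; P = b + 2y√(1+z²) = 17.5 + 2×18.4×2.693 = 116.6 ft.
Hydraulic radius R = A/P = 1168/116.6 = 10.02 ft.
From Manning's equation, S = [nQ / (1.486 A R^(2/3))]² = [0.032 × 4980 / (1.486 × 1168 × 10.02^(2/3))]² = 0.00039.

S = 0.00039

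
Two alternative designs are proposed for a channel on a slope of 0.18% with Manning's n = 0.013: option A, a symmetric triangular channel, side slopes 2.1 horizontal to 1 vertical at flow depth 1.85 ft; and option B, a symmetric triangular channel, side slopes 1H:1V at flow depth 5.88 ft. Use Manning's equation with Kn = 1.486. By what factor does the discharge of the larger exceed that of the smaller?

8.84

Channel A: For a triangular section with side slope z = 2.1: A = zy² = 2.1×1.85² = 7.187 ft²; P = 2y√(1+z²) = 2×1.85×2.326 = 8.606 ft. Hydraulic radius R = A/P = 7.187/8.606 = 0.8351 ft. Q_A = (1.486/0.013)·7.187·0.8351^(2/3)·√0.0018 = 30.91 ft³/s.
Channel B: For a triangular section with side slope z = 1: A = zy² = 1×5.88² = 34.57 ft²; P = 2y√(1+z²) = 2×5.88×1.414 = 16.63 ft. Hydraulic radius R = A/P = 34.57/16.63 = 2.079 ft. Q_B = (1.486/0.013)·34.57·2.079^(2/3)·√0.0018 = 273.1 ft³/s.
The larger discharge is 273.1 ft³/s and the smaller is 30.91 ft³/s; the ratio is 8.84.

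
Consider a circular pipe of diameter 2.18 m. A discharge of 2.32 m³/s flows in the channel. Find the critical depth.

At critical depth, Q² T / (g A³) = 1, i.e. A³/T = Q²/g = 2.32²/9.81 = 0.5487.
Trying y = 0.544 m: A³/T = 0.2043 — low.
Trying y = 0.857 m: A³/T = 1.187 — high.
Trying y = 0.702 m: A³/T = 0.55 — ≈ 0.5487.

y_c = 0.702 m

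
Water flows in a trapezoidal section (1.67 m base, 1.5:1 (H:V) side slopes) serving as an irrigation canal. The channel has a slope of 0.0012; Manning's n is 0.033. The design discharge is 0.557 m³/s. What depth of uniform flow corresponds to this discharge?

y_n = 0.468 m

Manning's equation rearranged: A R^(2/3) = nQ / (1·√S) = 0.033 × 0.557 / (√0.0012) = 0.5306.
Trying y = 0.585 m: A R^(2/3) = 0.8014 — over.
Trying y = 0.374 m: A R^(2/3) = 0.3541 — short.
Trying y = 0.468 m: A R^(2/3) = 0.5308 — close enough.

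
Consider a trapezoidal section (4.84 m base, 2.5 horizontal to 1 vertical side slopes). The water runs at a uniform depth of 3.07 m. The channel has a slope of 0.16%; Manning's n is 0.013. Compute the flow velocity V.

With bottom width b = 4.84 m and side slope z = 2.5: A = (b + zy)y = (4.84 + 2.5×3.07)×3.07 = 38.42 m²; P = b + 2y√(1+z²) = 4.84 + 2×3.07×2.693 = 21.37 m.
Hydraulic radius R = A/P = 38.42/21.37 = 1.798 m.
From Manning's equation, V = (1/n) R^(2/3) S^(1/2) = (1/0.013) × 1.798^(2/3) × 0.0016^(1/2) = 4.55 m/s.

V = 4.55 m/s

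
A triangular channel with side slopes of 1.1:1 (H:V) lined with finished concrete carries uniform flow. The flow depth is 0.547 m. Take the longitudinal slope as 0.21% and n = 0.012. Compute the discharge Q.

Q = 0.433 m³/s

For a triangular section with side slope z = 1.1: A = zy² = 1.1×0.547² = 0.3291 m²; P = 2y√(1+z²) = 2×0.547×1.487 = 1.626 m.
Hydraulic radius R = A/P = 0.3291/1.626 = 0.2024 m.
Manning's equation: Q = (1/n) A R^(2/3) S^(1/2) = (1/0.012) × 0.3291 × 0.2024^(2/3) × 0.0021^(1/2) = 0.433 m³/s.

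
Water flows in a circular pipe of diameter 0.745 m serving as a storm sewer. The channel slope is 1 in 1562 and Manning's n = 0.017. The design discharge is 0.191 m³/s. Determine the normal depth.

y_n = 0.554 m

Manning's equation rearranged: A R^(2/3) = nQ / (1·√S) = 0.017 × 0.191 / (√0.0006402) = 0.1283.
Trying y = 0.693 m: A R^(2/3) = 0.1529 — too large.
Trying y = 0.496 m: A R^(2/3) = 0.1112 — too small.
Trying y = 0.554 m: A R^(2/3) = 0.1283 — ≈ 0.1283.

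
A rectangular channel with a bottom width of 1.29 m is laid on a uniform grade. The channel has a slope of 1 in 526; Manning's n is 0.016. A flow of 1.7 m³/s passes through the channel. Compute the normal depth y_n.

Manning's equation rearranged: A R^(2/3) = nQ / (1·√S) = 0.016 × 1.7 / (√0.001901) = 0.6238.
At y = 1.02 m: A R^(2/3) = 0.7085 — over.
At y = 0.815 m: A R^(2/3) = 0.5321 — short.
At y = 0.922 m: A R^(2/3) = 0.6235 — ≈ 0.6238.

y_n = 0.922 m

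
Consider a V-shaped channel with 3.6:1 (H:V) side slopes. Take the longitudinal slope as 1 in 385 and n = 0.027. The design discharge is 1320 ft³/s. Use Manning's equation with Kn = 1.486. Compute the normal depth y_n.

Manning's equation rearranged: A R^(2/3) = nQ / (1.486·√S) = 0.027 × 1320 / (1.486 × √0.002597) = 470.6.
At y = 5.2 ft: A R^(2/3) = 179.6 — too small.
At y = 8.53 ft: A R^(2/3) = 672 — too large.
At y = 7.46 ft: A R^(2/3) = 470.1 — matches.

y_n = 7.46 ft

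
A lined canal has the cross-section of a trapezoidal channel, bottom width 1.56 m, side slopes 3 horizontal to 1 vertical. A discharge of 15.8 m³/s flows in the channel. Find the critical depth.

y_c = 1.18 m

At critical depth, Q² T / (g A³) = 1, i.e. A³/T = Q²/g = 15.8²/9.81 = 25.45.
Try y = 0.843 m: A³/T = 6.189 — too small.
Try y = 1.18 m: A³/T = 25.23 — ≈ 25.45.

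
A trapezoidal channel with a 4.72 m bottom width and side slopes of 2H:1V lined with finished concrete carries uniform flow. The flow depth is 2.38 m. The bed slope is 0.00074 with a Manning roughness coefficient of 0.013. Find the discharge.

Q = 61 m³/s

With bottom width b = 4.72 m and side slope z = 2: A = (b + zy)y = (4.72 + 2×2.38)×2.38 = 22.56 m²; P = b + 2y√(1+z²) = 4.72 + 2×2.38×2.236 = 15.36 m.
Hydraulic radius R = A/P = 22.56/15.36 = 1.469 m.
Manning's equation: Q = (1/n) A R^(2/3) S^(1/2) = (1/0.013) × 22.56 × 1.469^(2/3) × 0.00074^(1/2) = 61 m³/s.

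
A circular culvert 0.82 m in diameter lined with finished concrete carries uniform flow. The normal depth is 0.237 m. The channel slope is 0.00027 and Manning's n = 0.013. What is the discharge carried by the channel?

For a circular section of diameter D = 0.82 m at depth y = 0.237 m, the central angle is θ = 2 arccos(1 − 2y/D) = 2.27 rad. Then A = (D²/8)(θ − sin θ) = 0.1265 m² and P = Dθ/2 = 0.9309 m.
Hydraulic radius R = A/P = 0.1265/0.9309 = 0.1359 m.
Manning's equation: Q = (1/n) A R^(2/3) S^(1/2) = (1/0.013) × 0.1265 × 0.1359^(2/3) × 0.00027^(1/2) = 0.0423 m³/s.

Q = 0.0423 m³/s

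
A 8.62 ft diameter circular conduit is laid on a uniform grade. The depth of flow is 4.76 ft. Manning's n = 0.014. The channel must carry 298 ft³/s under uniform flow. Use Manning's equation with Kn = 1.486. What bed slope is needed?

For a circular section of diameter D = 8.62 ft at depth y = 4.76 ft, the central angle is θ = 2 arccos(1 − 2y/D) = 3.351 rad. Then A = (D²/8)(θ − sin θ) = 33.05 ft² and P = Dθ/2 = 14.44 ft.
Hydraulic radius R = A/P = 33.05/14.44 = 2.289 ft.
From Manning's equation, S = [nQ / (1.486 A R^(2/3))]² = [0.014 × 298 / (1.486 × 33.05 × 2.289^(2/3))]² = 0.00239.

S = 0.00239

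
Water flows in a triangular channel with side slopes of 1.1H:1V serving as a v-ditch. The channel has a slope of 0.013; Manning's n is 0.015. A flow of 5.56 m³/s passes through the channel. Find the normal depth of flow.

Manning's equation rearranged: A R^(2/3) = nQ / (1·√S) = 0.015 × 5.56 / (√0.013) = 0.7315.
Trying y = 1.36 m: A R^(2/3) = 1.287 — over.
Trying y = 0.861 m: A R^(2/3) = 0.3803 — short.
Trying y = 1.1 m: A R^(2/3) = 0.7309 — close enough.

y_n = 1.1 m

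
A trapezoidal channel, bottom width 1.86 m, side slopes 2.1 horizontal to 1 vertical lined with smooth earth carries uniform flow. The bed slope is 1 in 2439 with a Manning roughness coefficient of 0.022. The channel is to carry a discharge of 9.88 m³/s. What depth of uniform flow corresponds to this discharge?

Manning's equation rearranged: A R^(2/3) = nQ / (1·√S) = 0.022 × 9.88 / (√0.00041) = 10.73.
At y = 1.49 m: A R^(2/3) = 6.647 — too small.
At y = 2.32 m: A R^(2/3) = 17.97 — too large.
At y = 1.85 m: A R^(2/3) = 10.74 — matches.

y_n = 1.85 m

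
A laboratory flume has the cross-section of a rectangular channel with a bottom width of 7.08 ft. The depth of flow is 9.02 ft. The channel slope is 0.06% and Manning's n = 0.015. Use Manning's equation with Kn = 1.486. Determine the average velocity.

V = 4.52 ft/s

Flow area A = b·y = 7.08 × 9.02 = 63.86 ft². Wetted perimeter P = b + 2y = 7.08 + 2×9.02 = 25.12 ft.
Hydraulic radius R = A/P = 63.86/25.12 = 2.542 ft.
From Manning's equation, V = (1.486/n) R^(2/3) S^(1/2) = (1.486/0.015) × 2.542^(2/3) × 0.0006^(1/2) = 4.52 ft/s.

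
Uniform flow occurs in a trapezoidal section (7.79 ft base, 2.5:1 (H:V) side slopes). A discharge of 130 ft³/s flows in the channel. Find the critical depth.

At critical depth, Q² T / (g A³) = 1, i.e. A³/T = Q²/g = 130²/32.2 = 524.8.
Trying y = 1.48 ft: A³/T = 323.7 — too small.
Trying y = 1.7 ft: A³/T = 526.4 — ≈ 524.8.

y_c = 1.7 ft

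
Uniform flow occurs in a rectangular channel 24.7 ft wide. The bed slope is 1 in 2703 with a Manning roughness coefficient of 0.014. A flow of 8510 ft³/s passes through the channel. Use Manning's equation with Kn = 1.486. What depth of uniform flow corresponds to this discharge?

y_n = 38.1 ft

Manning's equation rearranged: A R^(2/3) = nQ / (1.486·√S) = 0.014 × 8510 / (1.486 × √0.00037) = 4168.
At y = 30.7 ft: A R^(2/3) = 3234 — low.
At y = 48 ft: A R^(2/3) = 5438 — high.
At y = 38.1 ft: A R^(2/3) = 4170 — matches.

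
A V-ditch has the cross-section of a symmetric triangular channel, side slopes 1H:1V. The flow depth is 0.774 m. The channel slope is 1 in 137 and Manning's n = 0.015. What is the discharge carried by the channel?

Q = 1.44 m³/s

For a triangular section with side slope z = 1: A = zy² = 1×0.774² = 0.5991 m²; P = 2y√(1+z²) = 2×0.774×1.414 = 2.189 m.
Hydraulic radius R = A/P = 0.5991/2.189 = 0.2737 m.
Manning's equation: Q = (1/n) A R^(2/3) S^(1/2) = (1/0.015) × 0.5991 × 0.2737^(2/3) × 0.007299^(1/2) = 1.44 m³/s.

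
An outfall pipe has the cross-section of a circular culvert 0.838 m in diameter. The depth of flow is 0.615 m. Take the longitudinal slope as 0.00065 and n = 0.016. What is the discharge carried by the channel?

For a circular section of diameter D = 0.838 m at depth y = 0.615 m, the central angle is θ = 2 arccos(1 − 2y/D) = 4.115 rad. Then A = (D²/8)(θ − sin θ) = 0.4338 m² and P = Dθ/2 = 1.724 m.
Hydraulic radius R = A/P = 0.4338/1.724 = 0.2516 m.
Manning's equation: Q = (1/n) A R^(2/3) S^(1/2) = (1/0.016) × 0.4338 × 0.2516^(2/3) × 0.00065^(1/2) = 0.275 m³/s.

Q = 0.275 m³/s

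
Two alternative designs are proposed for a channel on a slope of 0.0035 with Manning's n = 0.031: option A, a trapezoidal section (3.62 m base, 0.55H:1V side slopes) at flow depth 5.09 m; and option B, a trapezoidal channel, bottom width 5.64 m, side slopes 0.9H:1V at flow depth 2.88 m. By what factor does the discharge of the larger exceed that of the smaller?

1.57

Channel A: With bottom width b = 3.62 m and side slope z = 0.55: A = (b + zy)y = (3.62 + 0.55×5.09)×5.09 = 32.68 m²; P = b + 2y√(1+z²) = 3.62 + 2×5.09×1.141 = 15.24 m. Hydraulic radius R = A/P = 32.68/15.24 = 2.144 m. Q_A = (1/0.031)·32.68·2.144^(2/3)·√0.0035 = 103.7 m³/s.
Channel B: With bottom width b = 5.64 m and side slope z = 0.9: A = (b + zy)y = (5.64 + 0.9×2.88)×2.88 = 23.71 m²; P = b + 2y√(1+z²) = 5.64 + 2×2.88×1.345 = 13.39 m. Hydraulic radius R = A/P = 23.71/13.39 = 1.771 m. Q_B = (1/0.031)·23.71·1.771^(2/3)·√0.0035 = 66.22 m³/s.
The larger discharge is 103.7 m³/s and the smaller is 66.22 m³/s; the ratio is 1.57.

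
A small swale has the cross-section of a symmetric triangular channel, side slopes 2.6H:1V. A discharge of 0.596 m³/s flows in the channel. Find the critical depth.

y_c = 0.404 m

At critical depth, Q² T / (g A³) = 1, i.e. A³/T = Q²/g = 0.596²/9.81 = 0.03621.
Try y = 0.292 m: A³/T = 0.007175 — low.
Try y = 0.459 m: A³/T = 0.06886 — high.
Try y = 0.404 m: A³/T = 0.03638 — matches.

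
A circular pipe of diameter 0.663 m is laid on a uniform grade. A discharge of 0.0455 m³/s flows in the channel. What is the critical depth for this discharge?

At critical depth, Q² T / (g A³) = 1, i.e. A³/T = Q²/g = 0.0455²/9.81 = 0.000211.
Trying y = 0.153 m: A³/T = 0.0003919 — over.
Trying y = 0.115 m: A³/T = 0.0001281 — short.
Trying y = 0.131 m: A³/T = 0.0002135 — ≈ 0.000211.

y_c = 0.131 m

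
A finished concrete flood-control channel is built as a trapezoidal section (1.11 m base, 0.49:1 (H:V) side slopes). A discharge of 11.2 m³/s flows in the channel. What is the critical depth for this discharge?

At critical depth, Q² T / (g A³) = 1, i.e. A³/T = Q²/g = 11.2²/9.81 = 12.79.
Trying y = 1.16 m: A³/T = 3.285 — too small.
Trying y = 2.04 m: A³/T = 25.64 — too large.
Trying y = 1.69 m: A³/T = 12.7 — ≈ 12.79.

y_c = 1.69 m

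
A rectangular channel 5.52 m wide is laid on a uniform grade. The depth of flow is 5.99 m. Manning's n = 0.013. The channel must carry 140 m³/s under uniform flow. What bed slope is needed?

S = 0.0013

Flow area A = b·y = 5.52 × 5.99 = 33.06 m². Wetted perimeter P = b + 2y = 5.52 + 2×5.99 = 17.5 m.
Hydraulic radius R = A/P = 33.06/17.5 = 1.889 m.
From Manning's equation, S = [nQ / (1 A R^(2/3))]² = [0.013 × 140 / (1 × 33.06 × 1.889^(2/3))]² = 0.0013.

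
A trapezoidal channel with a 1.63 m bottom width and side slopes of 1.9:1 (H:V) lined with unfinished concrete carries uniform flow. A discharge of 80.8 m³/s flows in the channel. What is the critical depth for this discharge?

y_c = 2.87 m

At critical depth, Q² T / (g A³) = 1, i.e. A³/T = Q²/g = 80.8²/9.81 = 665.5.
At y = 2.38 m: A³/T = 294.1 — low.
At y = 3.16 m: A³/T = 1029 — high.
At y = 2.87 m: A³/T = 670.1 — ≈ 665.5.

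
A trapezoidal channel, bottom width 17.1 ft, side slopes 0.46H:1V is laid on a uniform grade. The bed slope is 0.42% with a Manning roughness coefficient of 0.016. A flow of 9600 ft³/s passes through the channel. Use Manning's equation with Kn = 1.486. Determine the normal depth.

Manning's equation rearranged: A R^(2/3) = nQ / (1.486·√S) = 0.016 × 9600 / (1.486 × √0.0042) = 1595.
Try y = 12.8 ft: A R^(2/3) = 1025 — too small.
Try y = 16.6 ft: A R^(2/3) = 1595 — matches.

y_n = 16.6 ft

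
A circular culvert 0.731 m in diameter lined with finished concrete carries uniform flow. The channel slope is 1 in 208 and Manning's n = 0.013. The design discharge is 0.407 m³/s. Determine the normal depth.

Manning's equation rearranged: A R^(2/3) = nQ / (1·√S) = 0.013 × 0.407 / (√0.004808) = 0.07631.
Try y = 0.459 m: A R^(2/3) = 0.09723 — too large.
Try y = 0.328 m: A R^(2/3) = 0.05601 — too small.
Try y = 0.393 m: A R^(2/3) = 0.07628 — close enough.

y_n = 0.393 m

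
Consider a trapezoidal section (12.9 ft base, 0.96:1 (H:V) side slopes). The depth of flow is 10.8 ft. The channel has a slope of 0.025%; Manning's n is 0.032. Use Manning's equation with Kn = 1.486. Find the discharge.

With bottom width b = 12.9 ft and side slope z = 0.96: A = (b + zy)y = (12.9 + 0.96×10.8)×10.8 = 251.3 ft²; P = b + 2y√(1+z²) = 12.9 + 2×10.8×1.386 = 42.84 ft.
Hydraulic radius R = A/P = 251.3/42.84 = 5.866 ft.
Manning's equation: Q = (1.486/n) A R^(2/3) S^(1/2) = (1.486/0.032) × 251.3 × 5.866^(2/3) × 0.00025^(1/2) = 600 ft³/s.

Q = 600 ft³/s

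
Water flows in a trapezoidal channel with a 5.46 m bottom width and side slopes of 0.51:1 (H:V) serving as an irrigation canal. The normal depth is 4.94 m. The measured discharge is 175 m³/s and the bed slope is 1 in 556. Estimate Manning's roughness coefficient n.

n = 0.017

With bottom width b = 5.46 m and side slope z = 0.51: A = (b + zy)y = (5.46 + 0.51×4.94)×4.94 = 39.42 m²; P = b + 2y√(1+z²) = 5.46 + 2×4.94×1.123 = 16.55 m.
Hydraulic radius R = A/P = 39.42/16.55 = 2.382 m.
Rearranging Manning's equation: n = (1/Q) A R^(2/3) S^(1/2) = (1/175) × 39.42 × 2.382^(2/3) × √0.001799 = 0.017.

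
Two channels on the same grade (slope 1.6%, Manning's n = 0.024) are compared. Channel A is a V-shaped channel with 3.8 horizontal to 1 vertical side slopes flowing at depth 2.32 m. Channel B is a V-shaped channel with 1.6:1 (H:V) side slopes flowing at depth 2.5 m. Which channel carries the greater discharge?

channel A

Channel A: For a triangular section with side slope z = 3.8: A = zy² = 3.8×2.32² = 20.45 m²; P = 2y√(1+z²) = 2×2.32×3.929 = 18.23 m. Hydraulic radius R = A/P = 20.45/18.23 = 1.122 m. Q_A = (1/0.024)·20.45·1.122^(2/3)·√0.016 = 116.4 m³/s.
Channel B: For a triangular section with side slope z = 1.6: A = zy² = 1.6×2.5² = 10 m²; P = 2y√(1+z²) = 2×2.5×1.887 = 9.434 m. Hydraulic radius R = A/P = 10/9.434 = 1.06 m. Q_B = (1/0.024)·10·1.06^(2/3)·√0.016 = 54.79 m³/s.
Q_A = 116.4 m³/s vs Q_B = 54.79 m³/s, so channel A carries more.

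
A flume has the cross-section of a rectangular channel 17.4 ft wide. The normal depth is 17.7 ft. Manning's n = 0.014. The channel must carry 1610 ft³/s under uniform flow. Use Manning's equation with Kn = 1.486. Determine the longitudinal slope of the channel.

Flow area A = b·y = 17.4 × 17.7 = 308 ft². Wetted perimeter P = b + 2y = 17.4 + 2×17.7 = 52.8 ft.
Hydraulic radius R = A/P = 308/52.8 = 5.833 ft.
From Manning's equation, S = [nQ / (1.486 A R^(2/3))]² = [0.014 × 1610 / (1.486 × 308 × 5.833^(2/3))]² = 0.000231.

S = 0.000231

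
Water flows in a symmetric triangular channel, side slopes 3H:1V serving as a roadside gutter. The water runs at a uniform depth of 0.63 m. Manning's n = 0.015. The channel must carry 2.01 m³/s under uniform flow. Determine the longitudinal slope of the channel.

S = 0.00321

For a triangular section with side slope z = 3: A = zy² = 3×0.63² = 1.191 m²; P = 2y√(1+z²) = 2×0.63×3.162 = 3.984 m.
Hydraulic radius R = A/P = 1.191/3.984 = 0.2988 m.
From Manning's equation, S = [nQ / (1 A R^(2/3))]² = [0.015 × 2.01 / (1 × 1.191 × 0.2988^(2/3))]² = 0.00321.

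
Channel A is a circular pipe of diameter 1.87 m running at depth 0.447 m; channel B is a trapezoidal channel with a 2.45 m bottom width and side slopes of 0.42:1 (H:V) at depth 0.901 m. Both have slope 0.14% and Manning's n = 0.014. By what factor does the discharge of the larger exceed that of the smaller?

Channel A: For a circular section of diameter D = 1.87 m at depth y = 0.447 m, the central angle is θ = 2 arccos(1 − 2y/D) = 2.043 rad. Then A = (D²/8)(θ − sin θ) = 0.504 m² and P = Dθ/2 = 1.911 m. Hydraulic radius R = A/P = 0.504/1.911 = 0.2638 m. Q_A = (1/0.014)·0.504·0.2638^(2/3)·√0.0014 = 0.554 m³/s.
Channel B: With bottom width b = 2.45 m and side slope z = 0.42: A = (b + zy)y = (2.45 + 0.42×0.901)×0.901 = 2.548 m²; P = b + 2y√(1+z²) = 2.45 + 2×0.901×1.085 = 4.404 m. Hydraulic radius R = A/P = 2.548/4.404 = 0.5786 m. Q_B = (1/0.014)·2.548·0.5786^(2/3)·√0.0014 = 4.729 m³/s.
The larger discharge is 4.729 m³/s and the smaller is 0.554 m³/s; the ratio is 8.54.

8.54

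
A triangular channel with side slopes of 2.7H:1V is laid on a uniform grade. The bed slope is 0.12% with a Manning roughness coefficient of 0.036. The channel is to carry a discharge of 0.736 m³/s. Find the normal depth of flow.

Manning's equation rearranged: A R^(2/3) = nQ / (1·√S) = 0.036 × 0.736 / (√0.0012) = 0.7649.
Trying y = 0.864 m: A R^(2/3) = 1.103 — over.
Trying y = 0.526 m: A R^(2/3) = 0.2938 — short.
Trying y = 0.753 m: A R^(2/3) = 0.7648 — close enough.

y_n = 0.753 m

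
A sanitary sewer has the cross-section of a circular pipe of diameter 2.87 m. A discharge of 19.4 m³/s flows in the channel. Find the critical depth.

y_c = 1.95 m

At critical depth, Q² T / (g A³) = 1, i.e. A³/T = Q²/g = 19.4²/9.81 = 38.36.
Try y = 2.12 m: A³/T = 53.32 — high.
Try y = 1.36 m: A³/T = 9.605 — low.
Try y = 1.95 m: A³/T = 38.27 — close enough.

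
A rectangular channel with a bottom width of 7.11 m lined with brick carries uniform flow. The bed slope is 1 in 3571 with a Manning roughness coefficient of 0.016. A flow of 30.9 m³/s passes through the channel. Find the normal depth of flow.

y_n = 3 m

Manning's equation rearranged: A R^(2/3) = nQ / (1·√S) = 0.016 × 30.9 / (√0.00028) = 29.54.
Trying y = 2.23 m: A R^(2/3) = 19.56 — low.
Trying y = 3.8 m: A R^(2/3) = 40.52 — high.
Trying y = 3 m: A R^(2/3) = 29.51 — close enough.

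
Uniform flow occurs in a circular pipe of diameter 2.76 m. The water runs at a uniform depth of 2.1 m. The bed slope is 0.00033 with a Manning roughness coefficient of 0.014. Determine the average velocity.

V = 1.15 m/s

For a circular section of diameter D = 2.76 m at depth y = 2.1 m, the central angle is θ = 2 arccos(1 − 2y/D) = 4.239 rad. Then A = (D²/8)(θ − sin θ) = 4.884 m² and P = Dθ/2 = 5.85 m.
Hydraulic radius R = A/P = 4.884/5.85 = 0.8349 m.
From Manning's equation, V = (1/n) R^(2/3) S^(1/2) = (1/0.014) × 0.8349^(2/3) × 0.00033^(1/2) = 1.15 m/s.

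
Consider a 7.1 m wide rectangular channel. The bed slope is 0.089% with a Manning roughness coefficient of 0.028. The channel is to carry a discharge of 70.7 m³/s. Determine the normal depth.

y_n = 5.58 m

Manning's equation rearranged: A R^(2/3) = nQ / (1·√S) = 0.028 × 70.7 / (√0.00089) = 66.36.
Try y = 6.22 m: A R^(2/3) = 76.06 — high.
Try y = 4.33 m: A R^(2/3) = 48 — low.
Try y = 5.58 m: A R^(2/3) = 66.4 — close enough.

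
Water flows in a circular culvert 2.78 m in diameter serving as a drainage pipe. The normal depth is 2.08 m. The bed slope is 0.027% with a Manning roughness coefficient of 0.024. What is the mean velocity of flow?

For a circular section of diameter D = 2.78 m at depth y = 2.08 m, the central angle is θ = 2 arccos(1 − 2y/D) = 4.18 rad. Then A = (D²/8)(θ − sin θ) = 4.871 m² and P = Dθ/2 = 5.811 m.
Hydraulic radius R = A/P = 4.871/5.811 = 0.8383 m.
From Manning's equation, V = (1/n) R^(2/3) S^(1/2) = (1/0.024) × 0.8383^(2/3) × 0.00027^(1/2) = 0.609 m/s.

V = 0.609 m/s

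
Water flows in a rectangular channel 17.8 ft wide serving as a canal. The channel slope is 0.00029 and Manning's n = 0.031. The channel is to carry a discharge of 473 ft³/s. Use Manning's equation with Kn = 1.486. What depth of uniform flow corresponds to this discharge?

Manning's equation rearranged: A R^(2/3) = nQ / (1.486·√S) = 0.031 × 473 / (1.486 × √0.00029) = 579.4.
Try y = 9.9 ft: A R^(2/3) = 493.5 — low.
Try y = 13.9 ft: A R^(2/3) = 764 — high.
Try y = 11.2 ft: A R^(2/3) = 579.8 — close enough.

y_n = 11.2 ft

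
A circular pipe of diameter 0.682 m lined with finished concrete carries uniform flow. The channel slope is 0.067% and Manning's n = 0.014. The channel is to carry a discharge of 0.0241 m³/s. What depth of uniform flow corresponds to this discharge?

Manning's equation rearranged: A R^(2/3) = nQ / (1·√S) = 0.014 × 0.0241 / (√0.00067) = 0.01303.
Try y = 0.176 m: A R^(2/3) = 0.01638 — too large.
Try y = 0.157 m: A R^(2/3) = 0.01306 — matches.

y_n = 0.157 m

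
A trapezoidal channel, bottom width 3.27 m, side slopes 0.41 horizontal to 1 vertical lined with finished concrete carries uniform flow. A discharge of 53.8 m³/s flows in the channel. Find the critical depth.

y_c = 2.68 m

At critical depth, Q² T / (g A³) = 1, i.e. A³/T = Q²/g = 53.8²/9.81 = 295.
Try y = 2.93 m: A³/T = 396.4 — over.
Try y = 2.04 m: A³/T = 118.9 — short.
Try y = 2.68 m: A³/T = 293.6 — close enough.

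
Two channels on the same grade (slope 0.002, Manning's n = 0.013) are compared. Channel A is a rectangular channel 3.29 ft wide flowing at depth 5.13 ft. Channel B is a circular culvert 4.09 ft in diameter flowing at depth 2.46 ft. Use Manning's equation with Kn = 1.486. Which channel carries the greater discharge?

Channel A: Flow area A = b·y = 3.29 × 5.13 = 16.88 ft². Wetted perimeter P = b + 2y = 3.29 + 2×5.13 = 13.55 ft. Hydraulic radius R = A/P = 16.88/13.55 = 1.246 ft. Q_A = (1.486/0.013)·16.88·1.246^(2/3)·√0.002 = 99.88 ft³/s.
Channel B: For a circular section of diameter D = 4.09 ft at depth y = 2.46 ft, the central angle is θ = 2 arccos(1 − 2y/D) = 3.55 rad. Then A = (D²/8)(θ − sin θ) = 8.255 ft² and P = Dθ/2 = 7.26 ft. Hydraulic radius R = A/P = 8.255/7.26 = 1.137 ft. Q_B = (1.486/0.013)·8.255·1.137^(2/3)·√0.002 = 45.97 ft³/s.
Q_A = 99.88 ft³/s vs Q_B = 45.97 ft³/s, so channel A carries more.

channel A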